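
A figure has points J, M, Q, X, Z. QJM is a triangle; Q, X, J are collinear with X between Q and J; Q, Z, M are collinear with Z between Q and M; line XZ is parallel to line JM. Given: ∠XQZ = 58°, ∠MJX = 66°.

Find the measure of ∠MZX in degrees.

1. ∠JQM = 58°  [X on QJ, Z on QM]
2. ∠MJQ = 66°  [X on ray JQ]
3. ∠JMQ = 56°  [△QJM]
4. ∠QZX = 56°  [XZ∥JM, corresponding at Z]
5. ∠MZX = 124°  [linear pair at Z on QM]

∠MZX = 124°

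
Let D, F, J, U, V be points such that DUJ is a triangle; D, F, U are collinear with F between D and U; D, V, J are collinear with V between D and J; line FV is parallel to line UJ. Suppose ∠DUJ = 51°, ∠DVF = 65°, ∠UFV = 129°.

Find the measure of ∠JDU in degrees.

1. ∠DFV = 51°  [FV∥UJ, corresponding at F]
2. ∠FDV = 64°  [△DFV]
3. ∠JDU = 64°  [F on DU, V on DJ]

∠JDU = 64°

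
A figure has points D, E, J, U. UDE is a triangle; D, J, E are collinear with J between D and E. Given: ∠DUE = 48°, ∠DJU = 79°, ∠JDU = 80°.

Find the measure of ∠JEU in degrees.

1. ∠EDU = 80°  [J on ray DE]
2. ∠DEU = 52°  [△UDE]
3. ∠JEU = 52°  [J on ray ED]

∠JEU = 52°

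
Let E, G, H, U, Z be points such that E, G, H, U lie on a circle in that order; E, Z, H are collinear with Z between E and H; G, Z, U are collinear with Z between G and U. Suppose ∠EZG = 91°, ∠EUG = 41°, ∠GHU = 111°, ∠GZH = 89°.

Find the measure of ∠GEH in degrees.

∠GEH = 19°

1. ∠GEU = 69°  [cyclic EGHU, opposite ∠E+∠H]
2. ∠EGU = 70°  [△EGU]
3. ∠GEH = 19°  [△EZG]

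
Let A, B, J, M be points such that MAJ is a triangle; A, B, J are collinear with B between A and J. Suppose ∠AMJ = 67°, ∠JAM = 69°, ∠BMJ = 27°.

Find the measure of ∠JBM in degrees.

∠JBM = 109°

1. ∠AJM = 44°  [△MAJ]
2. ∠BJM = 44°  [B on ray JA]
3. ∠JBM = 109°  [△MBJ]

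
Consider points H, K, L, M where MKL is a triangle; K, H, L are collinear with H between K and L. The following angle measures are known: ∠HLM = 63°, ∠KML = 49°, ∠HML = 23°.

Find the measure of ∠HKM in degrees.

∠HKM = 68°

1. ∠KLM = 63°  [H on ray LK]
2. ∠LKM = 68°  [△MKL]
3. ∠HKM = 68°  [H on ray KL]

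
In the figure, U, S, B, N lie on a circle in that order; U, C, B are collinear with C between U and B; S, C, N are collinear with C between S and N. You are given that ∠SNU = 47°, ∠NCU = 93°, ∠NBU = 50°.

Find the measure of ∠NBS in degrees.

∠NBS = 97°

1. ∠SBU = 47°  [same arc US]
2. ∠BCS = 93°  [vertical angles at C]
3. ∠BCN = 87°  [linear pair at C on UB]
4. ∠BNS = 43°  [△BCN]
5. ∠BSN = 40°  [△SCB]
6. ∠NBS = 97°  [△SBN]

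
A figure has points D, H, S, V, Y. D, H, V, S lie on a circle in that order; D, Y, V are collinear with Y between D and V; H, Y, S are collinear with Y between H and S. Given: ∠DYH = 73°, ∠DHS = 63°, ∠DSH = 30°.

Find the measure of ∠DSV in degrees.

∠DSV = 74°

1. ∠HDV = 44°  [△DYH]
2. ∠DVH = 30°  [same arc DH]
3. ∠DHV = 106°  [△DHV]
4. ∠DSV = 74°  [cyclic DHVS, opposite ∠H+∠S]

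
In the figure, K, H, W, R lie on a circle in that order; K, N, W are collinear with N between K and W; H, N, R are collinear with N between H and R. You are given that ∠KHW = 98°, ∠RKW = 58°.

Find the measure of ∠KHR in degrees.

∠KHR = 40°

1. ∠KRW = 82°  [cyclic KHWR, opposite ∠H+∠R]
2. ∠KWR = 40°  [△KWR]
3. ∠KHR = 40°  [same arc KR]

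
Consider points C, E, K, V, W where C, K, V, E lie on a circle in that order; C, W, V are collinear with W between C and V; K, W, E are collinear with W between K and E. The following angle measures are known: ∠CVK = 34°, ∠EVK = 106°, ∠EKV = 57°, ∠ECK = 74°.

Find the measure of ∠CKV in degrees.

∠CKV = 129°

1. ∠KEV = 17°  [△KVE]
2. ∠KCV = 17°  [same arc KV]
3. ∠CKV = 129°  [△CKV]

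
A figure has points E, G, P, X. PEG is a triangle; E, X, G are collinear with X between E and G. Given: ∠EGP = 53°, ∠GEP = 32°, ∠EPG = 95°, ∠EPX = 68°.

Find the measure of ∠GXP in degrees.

1. ∠PEX = 32°  [X on ray EG]
2. ∠EXP = 80°  [△PEX]
3. ∠GXP = 100°  [linear pair at X on EG]

∠GXP = 100°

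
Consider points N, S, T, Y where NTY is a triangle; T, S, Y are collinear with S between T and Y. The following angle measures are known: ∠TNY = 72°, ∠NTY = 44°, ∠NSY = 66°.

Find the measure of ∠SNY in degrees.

∠SNY = 50°

1. ∠NYT = 64°  [△NTY]
2. ∠NYS = 64°  [S on ray YT]
3. ∠SNY = 50°  [△NSY]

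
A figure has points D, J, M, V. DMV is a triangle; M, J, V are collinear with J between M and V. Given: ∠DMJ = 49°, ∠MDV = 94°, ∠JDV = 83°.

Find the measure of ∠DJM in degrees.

1. ∠DMV = 49°  [J on ray MV]
2. ∠DVM = 37°  [△DMV]
3. ∠DVJ = 37°  [J on ray VM]
4. ∠DJV = 60°  [△DJV]
5. ∠DJM = 120°  [linear pair at J on MV]

∠DJM = 120°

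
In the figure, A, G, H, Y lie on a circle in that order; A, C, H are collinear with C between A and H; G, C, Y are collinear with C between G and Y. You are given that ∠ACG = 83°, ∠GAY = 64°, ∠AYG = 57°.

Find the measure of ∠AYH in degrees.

1. ∠HCY = 83°  [vertical angles at C]
2. ∠AGY = 59°  [△AGY]
3. ∠ACY = 97°  [linear pair at C on AH]
4. ∠AHY = 59°  [same arc AY]
5. ∠HAY = 26°  [△ACY]
6. ∠AYH = 95°  [△AHY]

∠AYH = 95°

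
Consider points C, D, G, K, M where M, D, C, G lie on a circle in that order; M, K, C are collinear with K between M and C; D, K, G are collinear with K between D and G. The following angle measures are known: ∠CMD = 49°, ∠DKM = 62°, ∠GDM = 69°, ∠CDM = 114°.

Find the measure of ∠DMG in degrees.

1. ∠DCM = 17°  [△MDC]
2. ∠DGM = 17°  [same arc MD]
3. ∠DMG = 94°  [△MDG]

∠DMG = 94°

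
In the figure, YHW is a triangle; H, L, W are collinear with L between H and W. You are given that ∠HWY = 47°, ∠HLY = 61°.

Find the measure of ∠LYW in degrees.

∠LYW = 14°

1. ∠LWY = 47°  [L on ray WH]
2. ∠WLY = 119°  [linear pair at L on HW]
3. ∠LYW = 14°  [△YLW]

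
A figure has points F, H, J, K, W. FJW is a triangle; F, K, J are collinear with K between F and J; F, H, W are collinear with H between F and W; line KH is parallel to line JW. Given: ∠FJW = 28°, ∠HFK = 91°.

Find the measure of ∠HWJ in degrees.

∠HWJ = 61°

1. ∠FKH = 28°  [KH∥JW, corresponding at K]
2. ∠FHK = 61°  [△FKH]
3. ∠KHW = 119°  [linear pair at H on FW]
4. ∠HWJ = 61°  [KH∥JW, co-interior at W–H]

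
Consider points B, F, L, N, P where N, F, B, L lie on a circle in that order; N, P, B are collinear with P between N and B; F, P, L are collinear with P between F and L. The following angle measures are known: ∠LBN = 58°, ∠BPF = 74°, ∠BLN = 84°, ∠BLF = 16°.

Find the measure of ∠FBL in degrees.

∠FBL = 126°

1. ∠BNL = 38°  [△NBL]
2. ∠BFL = 38°  [same arc BL]
3. ∠FBL = 126°  [△FBL]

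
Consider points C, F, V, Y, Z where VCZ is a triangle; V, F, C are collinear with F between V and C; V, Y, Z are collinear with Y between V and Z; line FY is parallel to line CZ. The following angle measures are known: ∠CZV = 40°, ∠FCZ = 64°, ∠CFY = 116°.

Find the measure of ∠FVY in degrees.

1. ∠FYV = 40°  [FY∥CZ, corresponding at Y]
2. ∠VFY = 64°  [linear pair at F on VC]
3. ∠FVY = 76°  [△VFY]

∠FVY = 76°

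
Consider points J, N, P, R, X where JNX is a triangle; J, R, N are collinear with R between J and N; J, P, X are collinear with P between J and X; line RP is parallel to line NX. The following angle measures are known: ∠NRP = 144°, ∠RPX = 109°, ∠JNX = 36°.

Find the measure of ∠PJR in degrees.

∠PJR = 73°

1. ∠JRP = 36°  [linear pair at R on JN]
2. ∠JPR = 71°  [linear pair at P on JX]
3. ∠PJR = 73°  [△JRP]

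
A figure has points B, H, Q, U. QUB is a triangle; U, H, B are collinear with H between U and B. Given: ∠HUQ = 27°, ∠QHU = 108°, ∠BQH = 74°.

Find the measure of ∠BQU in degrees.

∠BQU = 119°

1. ∠BUQ = 27°  [H on ray UB]
2. ∠BHQ = 72°  [linear pair at H on UB]
3. ∠HBQ = 34°  [△QHB]
4. ∠QBU = 34°  [H on ray BU]
5. ∠BQU = 119°  [△QUB]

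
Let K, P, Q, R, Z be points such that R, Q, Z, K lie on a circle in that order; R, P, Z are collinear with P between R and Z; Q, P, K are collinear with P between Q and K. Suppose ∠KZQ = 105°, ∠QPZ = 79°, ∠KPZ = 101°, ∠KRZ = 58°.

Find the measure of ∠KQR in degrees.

1. ∠KRQ = 75°  [cyclic RQZK, opposite ∠R+∠Z]
2. ∠KPR = 79°  [vertical angles at P]
3. ∠QKR = 43°  [△RPK]
4. ∠KQR = 62°  [△RQK]

∠KQR = 62°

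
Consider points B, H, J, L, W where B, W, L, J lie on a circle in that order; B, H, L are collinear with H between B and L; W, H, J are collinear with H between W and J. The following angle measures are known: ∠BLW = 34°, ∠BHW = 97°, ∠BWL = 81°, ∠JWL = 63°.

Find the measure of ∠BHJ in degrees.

∠BHJ = 83°

1. ∠BJW = 34°  [same arc BW]
2. ∠JBL = 63°  [same arc LJ]
3. ∠BHJ = 83°  [△BHJ]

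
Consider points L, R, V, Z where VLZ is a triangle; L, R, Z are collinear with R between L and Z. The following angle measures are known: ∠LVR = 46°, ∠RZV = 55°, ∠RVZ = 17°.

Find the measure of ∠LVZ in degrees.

1. ∠VRZ = 108°  [△VRZ]
2. ∠LZV = 55°  [R on ray ZL]
3. ∠LRV = 72°  [linear pair at R on LZ]
4. ∠RLV = 62°  [△VLR]
5. ∠VLZ = 62°  [R on ray LZ]
6. ∠LVZ = 63°  [△VLZ]

∠LVZ = 63°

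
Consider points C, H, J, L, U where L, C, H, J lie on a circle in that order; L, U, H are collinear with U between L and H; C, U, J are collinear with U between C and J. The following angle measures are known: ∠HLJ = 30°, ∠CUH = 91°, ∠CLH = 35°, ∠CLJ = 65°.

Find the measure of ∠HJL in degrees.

∠HJL = 94°

1. ∠HCJ = 30°  [same arc HJ]
2. ∠CHL = 59°  [△CUH]
3. ∠HCL = 86°  [△LCH]
4. ∠HJL = 94°  [cyclic LCHJ, opposite ∠C+∠J]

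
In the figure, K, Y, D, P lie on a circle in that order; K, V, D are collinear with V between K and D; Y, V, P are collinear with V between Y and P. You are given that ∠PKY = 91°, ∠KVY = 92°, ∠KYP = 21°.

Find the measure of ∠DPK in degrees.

1. ∠KPY = 68°  [△KYP]
2. ∠DKY = 67°  [△KVY]
3. ∠KDY = 68°  [same arc KY]
4. ∠DYK = 45°  [△KYD]
5. ∠DPK = 135°  [cyclic KYDP, opposite ∠Y+∠P]

∠DPK = 135°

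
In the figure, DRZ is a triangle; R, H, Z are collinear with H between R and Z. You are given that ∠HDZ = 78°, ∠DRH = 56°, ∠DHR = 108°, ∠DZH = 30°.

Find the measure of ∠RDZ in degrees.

∠RDZ = 94°

1. ∠DRZ = 56°  [H on ray RZ]
2. ∠DZR = 30°  [H on ray ZR]
3. ∠RDZ = 94°  [△DRZ]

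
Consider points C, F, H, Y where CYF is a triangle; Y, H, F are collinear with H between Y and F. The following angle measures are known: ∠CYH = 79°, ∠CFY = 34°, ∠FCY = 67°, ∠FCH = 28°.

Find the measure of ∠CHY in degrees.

∠CHY = 62°

1. ∠CFH = 34°  [H on ray FY]
2. ∠CHF = 118°  [△CHF]
3. ∠CHY = 62°  [linear pair at H on YF]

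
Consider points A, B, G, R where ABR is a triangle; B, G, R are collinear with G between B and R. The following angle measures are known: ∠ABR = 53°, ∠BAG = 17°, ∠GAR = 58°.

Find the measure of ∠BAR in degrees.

1. ∠ABG = 53°  [G on ray BR]
2. ∠AGB = 110°  [△ABG]
3. ∠AGR = 70°  [linear pair at G on BR]
4. ∠ARG = 52°  [△AGR]
5. ∠ARB = 52°  [G on ray RB]
6. ∠BAR = 75°  [△ABR]

∠BAR = 75°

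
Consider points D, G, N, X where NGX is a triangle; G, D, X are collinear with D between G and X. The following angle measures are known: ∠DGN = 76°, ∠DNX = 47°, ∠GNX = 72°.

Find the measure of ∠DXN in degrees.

1. ∠NGX = 76°  [D on ray GX]
2. ∠GXN = 32°  [△NGX]
3. ∠DXN = 32°  [D on ray XG]

∠DXN = 32°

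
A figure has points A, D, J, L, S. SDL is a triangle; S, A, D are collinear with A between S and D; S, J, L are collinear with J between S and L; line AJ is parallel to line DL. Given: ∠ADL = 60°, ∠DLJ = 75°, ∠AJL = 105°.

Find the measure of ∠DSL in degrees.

∠DSL = 45°

1. ∠LDS = 60°  [A on ray DS]
2. ∠DLS = 75°  [J on ray LS]
3. ∠DSL = 45°  [△SDL]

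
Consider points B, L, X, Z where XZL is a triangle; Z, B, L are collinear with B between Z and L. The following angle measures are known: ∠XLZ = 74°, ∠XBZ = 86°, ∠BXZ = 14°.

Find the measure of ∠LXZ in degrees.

∠LXZ = 26°

1. ∠BZX = 80°  [△XZB]
2. ∠LZX = 80°  [B on ray ZL]
3. ∠LXZ = 26°  [△XZL]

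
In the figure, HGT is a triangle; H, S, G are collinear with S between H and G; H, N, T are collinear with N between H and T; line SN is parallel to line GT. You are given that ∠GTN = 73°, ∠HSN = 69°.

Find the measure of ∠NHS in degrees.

∠NHS = 38°

1. ∠GTH = 73°  [N on ray TH]
2. ∠HGT = 69°  [SN∥GT, corresponding at S]
3. ∠GHT = 38°  [△HGT]
4. ∠NHS = 38°  [S on HG, N on HT]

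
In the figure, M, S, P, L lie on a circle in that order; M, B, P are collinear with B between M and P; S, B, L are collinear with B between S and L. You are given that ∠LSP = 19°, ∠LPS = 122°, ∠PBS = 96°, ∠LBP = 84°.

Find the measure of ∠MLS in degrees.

1. ∠LMP = 19°  [same arc PL]
2. ∠LBM = 96°  [vertical angles at B]
3. ∠MLS = 65°  [△MBL]

∠MLS = 65°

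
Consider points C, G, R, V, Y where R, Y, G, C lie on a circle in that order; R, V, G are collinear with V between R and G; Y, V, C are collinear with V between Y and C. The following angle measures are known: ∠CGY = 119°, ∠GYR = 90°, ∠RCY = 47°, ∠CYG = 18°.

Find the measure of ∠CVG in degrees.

∠CVG = 65°

1. ∠GCY = 43°  [△YGC]
2. ∠GCR = 90°  [cyclic RYGC, opposite ∠Y+∠C]
3. ∠CRG = 18°  [same arc GC]
4. ∠CGR = 72°  [△RGC]
5. ∠CVG = 65°  [△GVC]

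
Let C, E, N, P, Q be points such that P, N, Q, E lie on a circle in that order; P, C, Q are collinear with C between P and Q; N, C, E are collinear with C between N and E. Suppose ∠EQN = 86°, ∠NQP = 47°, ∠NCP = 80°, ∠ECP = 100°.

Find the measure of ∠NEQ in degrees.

1. ∠NCQ = 100°  [linear pair at C on PQ]
2. ∠ENQ = 33°  [△NCQ]
3. ∠NEQ = 61°  [△NQE]

∠NEQ = 61°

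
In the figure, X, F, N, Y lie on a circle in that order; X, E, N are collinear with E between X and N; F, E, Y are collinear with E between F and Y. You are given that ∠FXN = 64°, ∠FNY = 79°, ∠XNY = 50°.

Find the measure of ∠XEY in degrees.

∠XEY = 114°

1. ∠FYN = 64°  [same arc FN]
2. ∠NEY = 66°  [△NEY]
3. ∠XEY = 114°  [linear pair at E on XN]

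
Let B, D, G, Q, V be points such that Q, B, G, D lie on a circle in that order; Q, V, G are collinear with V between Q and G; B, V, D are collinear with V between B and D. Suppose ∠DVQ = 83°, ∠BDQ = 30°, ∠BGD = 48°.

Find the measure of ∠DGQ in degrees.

∠DGQ = 18°

1. ∠BQD = 132°  [cyclic QBGD, opposite ∠Q+∠G]
2. ∠DBQ = 18°  [△QBD]
3. ∠DGQ = 18°  [same arc QD]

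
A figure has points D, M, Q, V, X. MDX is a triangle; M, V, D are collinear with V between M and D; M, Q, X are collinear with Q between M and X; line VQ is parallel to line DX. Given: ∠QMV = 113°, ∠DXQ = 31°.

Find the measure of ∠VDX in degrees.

1. ∠DMX = 113°  [V on MD, Q on MX]
2. ∠DXM = 31°  [Q on ray XM]
3. ∠MDX = 36°  [△MDX]
4. ∠VDX = 36°  [V on ray DM]

∠VDX = 36°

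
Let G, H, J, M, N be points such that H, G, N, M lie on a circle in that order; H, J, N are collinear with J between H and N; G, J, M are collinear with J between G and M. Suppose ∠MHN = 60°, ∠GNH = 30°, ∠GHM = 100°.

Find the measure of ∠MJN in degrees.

1. ∠MGN = 60°  [same arc NM]
2. ∠GMH = 30°  [same arc HG]
3. ∠GNM = 80°  [cyclic HGNM, opposite ∠H+∠N]
4. ∠HGM = 50°  [△HGM]
5. ∠GMN = 40°  [△GNM]
6. ∠HNM = 50°  [same arc HM]
7. ∠MJN = 90°  [△NJM]

∠MJN = 90°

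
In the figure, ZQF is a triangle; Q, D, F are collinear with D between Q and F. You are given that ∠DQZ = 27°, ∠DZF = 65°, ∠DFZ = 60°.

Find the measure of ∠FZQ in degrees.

1. ∠FQZ = 27°  [D on ray QF]
2. ∠QFZ = 60°  [D on ray FQ]
3. ∠FZQ = 93°  [△ZQF]

∠FZQ = 93°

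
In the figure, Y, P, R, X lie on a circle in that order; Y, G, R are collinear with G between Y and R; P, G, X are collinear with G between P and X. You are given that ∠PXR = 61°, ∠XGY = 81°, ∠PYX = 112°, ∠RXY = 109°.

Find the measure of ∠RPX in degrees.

1. ∠PYR = 61°  [same arc PR]
2. ∠PGR = 81°  [vertical angles at G]
3. ∠RPY = 71°  [cyclic YPRX, opposite ∠P+∠X]
4. ∠PRY = 48°  [△YPR]
5. ∠RPX = 51°  [△PGR]

∠RPX = 51°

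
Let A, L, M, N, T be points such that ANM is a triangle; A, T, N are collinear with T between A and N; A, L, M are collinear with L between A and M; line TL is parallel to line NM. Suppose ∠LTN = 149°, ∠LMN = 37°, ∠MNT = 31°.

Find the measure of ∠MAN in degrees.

∠MAN = 112°

1. ∠AMN = 37°  [L on ray MA]
2. ∠ANM = 31°  [T on ray NA]
3. ∠MAN = 112°  [△ANM]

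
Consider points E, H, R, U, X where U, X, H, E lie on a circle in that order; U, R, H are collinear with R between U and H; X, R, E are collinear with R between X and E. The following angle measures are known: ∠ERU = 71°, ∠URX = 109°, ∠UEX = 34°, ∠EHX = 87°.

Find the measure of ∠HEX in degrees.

1. ∠HRX = 71°  [vertical angles at R]
2. ∠UHX = 34°  [same arc UX]
3. ∠EXH = 75°  [△XRH]
4. ∠HEX = 18°  [△XHE]

∠HEX = 18°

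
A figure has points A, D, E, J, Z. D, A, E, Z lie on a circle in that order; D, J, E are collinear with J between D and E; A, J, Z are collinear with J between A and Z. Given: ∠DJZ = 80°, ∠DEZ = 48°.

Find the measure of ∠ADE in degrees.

∠ADE = 32°

1. ∠AJE = 80°  [vertical angles at J]
2. ∠DAZ = 48°  [same arc DZ]
3. ∠AJD = 100°  [linear pair at J on DE]
4. ∠ADE = 32°  [△DJA]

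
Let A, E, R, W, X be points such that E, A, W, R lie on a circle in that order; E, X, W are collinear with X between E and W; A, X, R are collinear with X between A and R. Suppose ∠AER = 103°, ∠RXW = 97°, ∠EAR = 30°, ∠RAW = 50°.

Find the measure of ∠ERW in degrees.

1. ∠EWR = 30°  [same arc ER]
2. ∠REW = 50°  [same arc WR]
3. ∠ERW = 100°  [△EWR]

∠ERW = 100°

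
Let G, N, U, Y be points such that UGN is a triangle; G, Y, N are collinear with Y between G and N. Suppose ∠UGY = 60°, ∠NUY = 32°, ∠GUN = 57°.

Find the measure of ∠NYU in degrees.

∠NYU = 85°

1. ∠NGU = 60°  [Y on ray GN]
2. ∠GNU = 63°  [△UGN]
3. ∠UNY = 63°  [Y on ray NG]
4. ∠NYU = 85°  [△UYN]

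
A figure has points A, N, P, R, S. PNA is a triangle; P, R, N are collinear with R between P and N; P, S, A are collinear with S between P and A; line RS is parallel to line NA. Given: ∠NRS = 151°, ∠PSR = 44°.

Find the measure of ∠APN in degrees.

∠APN = 107°

1. ∠PRS = 29°  [linear pair at R on PN]
2. ∠RPS = 107°  [△PRS]
3. ∠APN = 107°  [R on PN, S on PA]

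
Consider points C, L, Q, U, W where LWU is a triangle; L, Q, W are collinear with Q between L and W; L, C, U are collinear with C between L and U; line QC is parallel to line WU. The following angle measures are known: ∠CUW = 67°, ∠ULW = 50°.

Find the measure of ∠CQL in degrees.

∠CQL = 63°

1. ∠LUW = 67°  [C on ray UL]
2. ∠LWU = 63°  [△LWU]
3. ∠CQL = 63°  [QC∥WU, corresponding at Q]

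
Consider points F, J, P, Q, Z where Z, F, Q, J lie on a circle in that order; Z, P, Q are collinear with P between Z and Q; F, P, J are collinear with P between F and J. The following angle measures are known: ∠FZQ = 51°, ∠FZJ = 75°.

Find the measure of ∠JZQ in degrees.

1. ∠FJQ = 51°  [same arc FQ]
2. ∠FQJ = 105°  [cyclic ZFQJ, opposite ∠Z+∠Q]
3. ∠JFQ = 24°  [△FQJ]
4. ∠JZQ = 24°  [same arc QJ]

∠JZQ = 24°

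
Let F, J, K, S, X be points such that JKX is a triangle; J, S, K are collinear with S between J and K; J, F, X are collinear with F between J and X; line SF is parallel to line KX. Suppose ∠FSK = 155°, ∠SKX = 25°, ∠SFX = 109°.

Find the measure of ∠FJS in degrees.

∠FJS = 84°

1. ∠FSJ = 25°  [linear pair at S on JK]
2. ∠JFS = 71°  [linear pair at F on JX]
3. ∠FJS = 84°  [△JSF]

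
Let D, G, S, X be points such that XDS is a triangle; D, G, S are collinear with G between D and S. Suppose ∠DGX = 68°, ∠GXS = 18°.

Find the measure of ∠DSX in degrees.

1. ∠SGX = 112°  [linear pair at G on DS]
2. ∠GSX = 50°  [△XGS]
3. ∠DSX = 50°  [G on ray SD]

∠DSX = 50°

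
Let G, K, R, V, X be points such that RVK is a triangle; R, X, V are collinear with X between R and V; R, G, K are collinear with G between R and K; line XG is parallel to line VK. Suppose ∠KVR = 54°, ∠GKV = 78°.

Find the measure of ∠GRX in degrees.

∠GRX = 48°

1. ∠RKV = 78°  [G on ray KR]
2. ∠KRV = 48°  [△RVK]
3. ∠GRX = 48°  [X on RV, G on RK]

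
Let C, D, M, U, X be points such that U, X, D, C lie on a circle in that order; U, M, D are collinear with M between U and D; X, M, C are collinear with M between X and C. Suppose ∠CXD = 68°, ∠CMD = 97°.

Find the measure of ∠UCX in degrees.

1. ∠CUD = 68°  [same arc DC]
2. ∠CMU = 83°  [linear pair at M on UD]
3. ∠UCX = 29°  [△UMC]

∠UCX = 29°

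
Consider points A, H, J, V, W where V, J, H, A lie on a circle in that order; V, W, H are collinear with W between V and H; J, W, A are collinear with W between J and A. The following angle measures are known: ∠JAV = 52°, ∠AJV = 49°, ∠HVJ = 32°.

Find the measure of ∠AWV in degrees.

∠AWV = 81°

1. ∠AHV = 49°  [same arc VA]
2. ∠HAJ = 32°  [same arc JH]
3. ∠AWH = 99°  [△HWA]
4. ∠AWV = 81°  [linear pair at W on VH]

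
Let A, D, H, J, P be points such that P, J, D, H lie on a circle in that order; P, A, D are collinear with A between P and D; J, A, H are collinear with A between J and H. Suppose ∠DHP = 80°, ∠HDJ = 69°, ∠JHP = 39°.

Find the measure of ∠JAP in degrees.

∠JAP = 109°

1. ∠DJP = 100°  [cyclic PJDH, opposite ∠J+∠H]
2. ∠HPJ = 111°  [cyclic PJDH, opposite ∠P+∠D]
3. ∠JDP = 39°  [same arc PJ]
4. ∠HJP = 30°  [△PJH]
5. ∠DPJ = 41°  [△PJD]
6. ∠JAP = 109°  [△PAJ]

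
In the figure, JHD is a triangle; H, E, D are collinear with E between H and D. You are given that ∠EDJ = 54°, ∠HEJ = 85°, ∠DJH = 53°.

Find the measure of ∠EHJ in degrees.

∠EHJ = 73°

1. ∠HDJ = 54°  [E on ray DH]
2. ∠DHJ = 73°  [△JHD]
3. ∠EHJ = 73°  [E on ray HD]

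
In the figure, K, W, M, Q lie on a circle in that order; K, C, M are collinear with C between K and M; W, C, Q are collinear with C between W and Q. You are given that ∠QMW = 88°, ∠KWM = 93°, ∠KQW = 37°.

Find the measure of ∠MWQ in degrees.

1. ∠KMW = 37°  [same arc KW]
2. ∠MKW = 50°  [△KWM]
3. ∠MQW = 50°  [same arc WM]
4. ∠MWQ = 42°  [△WMQ]

∠MWQ = 42°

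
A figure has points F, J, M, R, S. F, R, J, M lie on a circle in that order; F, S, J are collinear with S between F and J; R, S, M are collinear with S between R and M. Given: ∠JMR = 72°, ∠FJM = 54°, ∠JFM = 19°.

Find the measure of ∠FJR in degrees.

∠FJR = 35°

1. ∠JFR = 72°  [same arc RJ]
2. ∠FMJ = 107°  [△FJM]
3. ∠FRJ = 73°  [cyclic FRJM, opposite ∠R+∠M]
4. ∠FJR = 35°  [△FRJ]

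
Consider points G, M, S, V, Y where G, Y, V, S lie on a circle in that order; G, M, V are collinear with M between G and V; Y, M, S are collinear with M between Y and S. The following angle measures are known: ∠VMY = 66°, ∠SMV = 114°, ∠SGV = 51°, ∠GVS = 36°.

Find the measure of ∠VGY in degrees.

1. ∠GMY = 114°  [linear pair at M on GV]
2. ∠GYS = 36°  [same arc GS]
3. ∠VGY = 30°  [△GMY]

∠VGY = 30°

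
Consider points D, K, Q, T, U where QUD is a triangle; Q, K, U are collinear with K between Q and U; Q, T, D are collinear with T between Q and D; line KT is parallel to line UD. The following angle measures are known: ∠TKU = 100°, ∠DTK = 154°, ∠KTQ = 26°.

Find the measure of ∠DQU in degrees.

1. ∠QKT = 80°  [linear pair at K on QU]
2. ∠KQT = 74°  [△QKT]
3. ∠DQU = 74°  [K on QU, T on QD]

∠DQU = 74°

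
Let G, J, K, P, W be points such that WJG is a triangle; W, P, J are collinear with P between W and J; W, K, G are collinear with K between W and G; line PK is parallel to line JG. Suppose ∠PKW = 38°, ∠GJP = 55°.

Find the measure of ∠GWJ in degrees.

1. ∠JGW = 38°  [PK∥JG, corresponding at K]
2. ∠GJW = 55°  [P on ray JW]
3. ∠GWJ = 87°  [△WJG]

∠GWJ = 87°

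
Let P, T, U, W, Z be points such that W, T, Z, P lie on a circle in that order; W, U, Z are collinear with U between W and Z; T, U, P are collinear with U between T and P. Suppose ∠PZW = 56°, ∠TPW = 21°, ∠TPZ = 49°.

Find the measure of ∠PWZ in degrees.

1. ∠PUZ = 75°  [△ZUP]
2. ∠PUW = 105°  [linear pair at U on WZ]
3. ∠PWZ = 54°  [△WUP]

∠PWZ = 54°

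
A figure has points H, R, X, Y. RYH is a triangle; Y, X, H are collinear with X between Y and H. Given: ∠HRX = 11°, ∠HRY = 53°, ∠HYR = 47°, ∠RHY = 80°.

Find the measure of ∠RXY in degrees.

1. ∠RHX = 80°  [X on ray HY]
2. ∠HXR = 89°  [△RXH]
3. ∠RXY = 91°  [linear pair at X on YH]

∠RXY = 91°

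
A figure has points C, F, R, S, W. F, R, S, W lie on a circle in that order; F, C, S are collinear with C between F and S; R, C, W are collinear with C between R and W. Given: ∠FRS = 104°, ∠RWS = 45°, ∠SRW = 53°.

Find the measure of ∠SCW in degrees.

∠SCW = 84°

1. ∠FWS = 76°  [cyclic FRSW, opposite ∠R+∠W]
2. ∠SFW = 53°  [same arc SW]
3. ∠FSW = 51°  [△FSW]
4. ∠SCW = 84°  [△SCW]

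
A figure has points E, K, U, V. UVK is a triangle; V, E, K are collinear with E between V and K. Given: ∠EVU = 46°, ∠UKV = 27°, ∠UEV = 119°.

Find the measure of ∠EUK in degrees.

1. ∠EKU = 27°  [E on ray KV]
2. ∠KEU = 61°  [linear pair at E on VK]
3. ∠EUK = 92°  [△UEK]

∠EUK = 92°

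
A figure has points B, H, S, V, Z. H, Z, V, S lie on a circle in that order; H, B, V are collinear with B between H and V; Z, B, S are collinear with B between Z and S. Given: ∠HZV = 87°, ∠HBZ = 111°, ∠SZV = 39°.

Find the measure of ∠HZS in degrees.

1. ∠HSV = 93°  [cyclic HZVS, opposite ∠Z+∠S]
2. ∠SHV = 39°  [same arc VS]
3. ∠HVS = 48°  [△HVS]
4. ∠HZS = 48°  [same arc HS]

∠HZS = 48°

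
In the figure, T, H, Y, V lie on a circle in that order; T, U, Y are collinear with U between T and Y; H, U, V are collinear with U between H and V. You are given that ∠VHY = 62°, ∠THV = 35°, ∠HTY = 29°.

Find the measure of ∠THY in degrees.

∠THY = 97°

1. ∠VTY = 62°  [same arc YV]
2. ∠TYV = 35°  [same arc TV]
3. ∠TVY = 83°  [△TYV]
4. ∠THY = 97°  [cyclic THYV, opposite ∠H+∠V]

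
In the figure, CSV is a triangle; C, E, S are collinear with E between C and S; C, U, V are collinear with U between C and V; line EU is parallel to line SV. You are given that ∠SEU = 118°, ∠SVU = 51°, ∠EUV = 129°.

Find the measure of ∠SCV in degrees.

1. ∠CEU = 62°  [linear pair at E on CS]
2. ∠CVS = 51°  [U on ray VC]
3. ∠CSV = 62°  [EU∥SV, corresponding at E]
4. ∠SCV = 67°  [△CSV]

∠SCV = 67°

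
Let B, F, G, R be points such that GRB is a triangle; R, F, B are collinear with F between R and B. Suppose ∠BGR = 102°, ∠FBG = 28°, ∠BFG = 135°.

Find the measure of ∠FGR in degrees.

∠FGR = 85°

1. ∠GBR = 28°  [F on ray BR]
2. ∠GFR = 45°  [linear pair at F on RB]
3. ∠BRG = 50°  [△GRB]
4. ∠FRG = 50°  [F on ray RB]
5. ∠FGR = 85°  [△GRF]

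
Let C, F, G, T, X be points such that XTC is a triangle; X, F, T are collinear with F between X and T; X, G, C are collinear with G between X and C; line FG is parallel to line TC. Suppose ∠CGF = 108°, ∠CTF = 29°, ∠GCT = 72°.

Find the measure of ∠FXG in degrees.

1. ∠CTX = 29°  [F on ray TX]
2. ∠TCX = 72°  [G on ray CX]
3. ∠CXT = 79°  [△XTC]
4. ∠FXG = 79°  [F on XT, G on XC]

∠FXG = 79°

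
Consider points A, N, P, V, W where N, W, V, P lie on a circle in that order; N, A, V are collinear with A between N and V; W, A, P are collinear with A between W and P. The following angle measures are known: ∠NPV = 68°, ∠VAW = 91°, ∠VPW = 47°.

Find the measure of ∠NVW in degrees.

1. ∠NWV = 112°  [cyclic NWVP, opposite ∠W+∠P]
2. ∠VNW = 47°  [same arc WV]
3. ∠NVW = 21°  [△NWV]

∠NVW = 21°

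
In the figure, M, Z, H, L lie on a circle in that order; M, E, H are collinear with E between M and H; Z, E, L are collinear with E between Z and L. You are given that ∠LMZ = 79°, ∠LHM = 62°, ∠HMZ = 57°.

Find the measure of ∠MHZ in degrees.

1. ∠LHZ = 101°  [cyclic MZHL, opposite ∠M+∠H]
2. ∠LZM = 62°  [same arc ML]
3. ∠HLZ = 57°  [same arc ZH]
4. ∠MEZ = 61°  [△MEZ]
5. ∠HZL = 22°  [△ZHL]
6. ∠HEZ = 119°  [linear pair at E on MH]
7. ∠MHZ = 39°  [△ZEH]

∠MHZ = 39°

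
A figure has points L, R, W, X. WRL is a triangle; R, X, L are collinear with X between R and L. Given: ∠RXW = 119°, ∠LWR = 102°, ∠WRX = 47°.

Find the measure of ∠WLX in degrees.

∠WLX = 31°

1. ∠LRW = 47°  [X on ray RL]
2. ∠RLW = 31°  [△WRL]
3. ∠WLX = 31°  [X on ray LR]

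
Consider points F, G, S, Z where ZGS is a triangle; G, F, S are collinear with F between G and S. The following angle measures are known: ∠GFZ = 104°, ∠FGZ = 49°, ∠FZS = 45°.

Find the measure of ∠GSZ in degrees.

1. ∠SFZ = 76°  [linear pair at F on GS]
2. ∠FSZ = 59°  [△ZFS]
3. ∠GSZ = 59°  [F on ray SG]

∠GSZ = 59°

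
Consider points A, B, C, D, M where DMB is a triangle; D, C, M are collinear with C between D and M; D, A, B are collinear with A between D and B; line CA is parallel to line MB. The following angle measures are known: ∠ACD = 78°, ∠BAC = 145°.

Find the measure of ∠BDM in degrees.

∠BDM = 67°

1. ∠CAD = 35°  [linear pair at A on DB]
2. ∠ADC = 67°  [△DCA]
3. ∠BDM = 67°  [C on DM, A on DB]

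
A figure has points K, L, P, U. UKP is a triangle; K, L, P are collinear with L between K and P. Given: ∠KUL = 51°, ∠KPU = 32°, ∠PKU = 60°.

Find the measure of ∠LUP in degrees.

1. ∠LPU = 32°  [L on ray PK]
2. ∠LKU = 60°  [L on ray KP]
3. ∠KLU = 69°  [△UKL]
4. ∠PLU = 111°  [linear pair at L on KP]
5. ∠LUP = 37°  [△ULP]

∠LUP = 37°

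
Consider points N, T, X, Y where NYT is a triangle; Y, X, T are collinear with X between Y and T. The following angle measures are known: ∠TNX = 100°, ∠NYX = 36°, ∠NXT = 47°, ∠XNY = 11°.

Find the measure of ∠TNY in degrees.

∠TNY = 111°

1. ∠NTX = 33°  [△NXT]
2. ∠NYT = 36°  [X on ray YT]
3. ∠NTY = 33°  [X on ray TY]
4. ∠TNY = 111°  [△NYT]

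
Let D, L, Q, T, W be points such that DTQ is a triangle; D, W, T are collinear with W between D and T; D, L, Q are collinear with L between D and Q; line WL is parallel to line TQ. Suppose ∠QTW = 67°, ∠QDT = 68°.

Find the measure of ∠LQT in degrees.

1. ∠DTQ = 67°  [W on ray TD]
2. ∠DQT = 45°  [△DTQ]
3. ∠LQT = 45°  [L on ray QD]

∠LQT = 45°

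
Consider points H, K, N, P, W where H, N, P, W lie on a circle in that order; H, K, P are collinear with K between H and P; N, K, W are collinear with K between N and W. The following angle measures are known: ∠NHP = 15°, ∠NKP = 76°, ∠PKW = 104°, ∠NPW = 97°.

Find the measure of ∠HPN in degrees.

1. ∠NWP = 15°  [same arc NP]
2. ∠PNW = 68°  [△NPW]
3. ∠HPN = 36°  [△NKP]

∠HPN = 36°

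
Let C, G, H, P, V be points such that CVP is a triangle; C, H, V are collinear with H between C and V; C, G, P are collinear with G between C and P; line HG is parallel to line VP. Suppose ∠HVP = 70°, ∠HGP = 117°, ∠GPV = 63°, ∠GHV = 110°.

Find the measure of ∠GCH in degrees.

∠GCH = 47°

1. ∠CGH = 63°  [linear pair at G on CP]
2. ∠CHG = 70°  [linear pair at H on CV]
3. ∠GCH = 47°  [△CHG]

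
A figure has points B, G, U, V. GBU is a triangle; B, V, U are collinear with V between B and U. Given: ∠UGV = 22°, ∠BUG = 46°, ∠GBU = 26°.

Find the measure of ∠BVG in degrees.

1. ∠GUV = 46°  [V on ray UB]
2. ∠GVU = 112°  [△GVU]
3. ∠BVG = 68°  [linear pair at V on BU]

∠BVG = 68°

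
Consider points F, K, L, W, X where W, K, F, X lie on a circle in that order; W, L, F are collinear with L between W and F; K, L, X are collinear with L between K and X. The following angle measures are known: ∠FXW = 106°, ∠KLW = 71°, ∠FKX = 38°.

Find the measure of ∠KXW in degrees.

∠KXW = 33°

1. ∠FLX = 71°  [vertical angles at L]
2. ∠FWX = 38°  [same arc FX]
3. ∠WLX = 109°  [linear pair at L on WF]
4. ∠KXW = 33°  [△WLX]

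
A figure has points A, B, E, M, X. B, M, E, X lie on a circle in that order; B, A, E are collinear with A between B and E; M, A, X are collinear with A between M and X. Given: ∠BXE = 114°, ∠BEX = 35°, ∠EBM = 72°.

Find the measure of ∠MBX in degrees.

∠MBX = 103°

1. ∠EBX = 31°  [△BEX]
2. ∠EXM = 72°  [same arc ME]
3. ∠EMX = 31°  [same arc EX]
4. ∠MEX = 77°  [△MEX]
5. ∠MBX = 103°  [cyclic BMEX, opposite ∠B+∠E]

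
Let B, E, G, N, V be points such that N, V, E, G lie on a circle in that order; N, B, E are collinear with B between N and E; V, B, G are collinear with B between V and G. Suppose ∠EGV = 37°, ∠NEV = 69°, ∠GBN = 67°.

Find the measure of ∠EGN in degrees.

∠EGN = 106°

1. ∠ENV = 37°  [same arc VE]
2. ∠EVN = 74°  [△NVE]
3. ∠EGN = 106°  [cyclic NVEG, opposite ∠V+∠G]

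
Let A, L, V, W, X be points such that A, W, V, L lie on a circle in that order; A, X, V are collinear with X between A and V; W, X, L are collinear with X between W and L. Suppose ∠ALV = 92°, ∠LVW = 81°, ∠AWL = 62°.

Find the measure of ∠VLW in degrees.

1. ∠AVL = 62°  [same arc AL]
2. ∠LAV = 26°  [△AVL]
3. ∠LWV = 26°  [same arc VL]
4. ∠VLW = 73°  [△WVL]

∠VLW = 73°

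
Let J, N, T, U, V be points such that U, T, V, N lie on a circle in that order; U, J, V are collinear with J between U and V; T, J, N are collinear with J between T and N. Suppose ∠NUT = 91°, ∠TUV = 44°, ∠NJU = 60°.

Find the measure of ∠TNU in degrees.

1. ∠NVT = 89°  [cyclic UTVN, opposite ∠U+∠V]
2. ∠TNV = 44°  [same arc TV]
3. ∠TJV = 60°  [vertical angles at J]
4. ∠NTV = 47°  [△TVN]
5. ∠TVU = 73°  [△TJV]
6. ∠TNU = 73°  [same arc UT]

∠TNU = 73°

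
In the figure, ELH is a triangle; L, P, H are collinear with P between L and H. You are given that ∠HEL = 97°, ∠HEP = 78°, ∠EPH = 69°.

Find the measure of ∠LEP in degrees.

∠LEP = 19°

1. ∠EHP = 33°  [△EPH]
2. ∠EPL = 111°  [linear pair at P on LH]
3. ∠EHL = 33°  [P on ray HL]
4. ∠ELH = 50°  [△ELH]
5. ∠ELP = 50°  [P on ray LH]
6. ∠LEP = 19°  [△ELP]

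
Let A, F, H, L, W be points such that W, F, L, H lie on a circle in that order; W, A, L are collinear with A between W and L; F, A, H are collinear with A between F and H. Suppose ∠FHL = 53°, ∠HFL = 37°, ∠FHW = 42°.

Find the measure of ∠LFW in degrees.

1. ∠FWL = 53°  [same arc FL]
2. ∠FLW = 42°  [same arc WF]
3. ∠LFW = 85°  [△WFL]

∠LFW = 85°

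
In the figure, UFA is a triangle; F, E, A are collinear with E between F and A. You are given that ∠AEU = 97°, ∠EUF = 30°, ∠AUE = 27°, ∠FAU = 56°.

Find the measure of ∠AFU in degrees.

1. ∠FEU = 83°  [linear pair at E on FA]
2. ∠EFU = 67°  [△UFE]
3. ∠AFU = 67°  [E on ray FA]

∠AFU = 67°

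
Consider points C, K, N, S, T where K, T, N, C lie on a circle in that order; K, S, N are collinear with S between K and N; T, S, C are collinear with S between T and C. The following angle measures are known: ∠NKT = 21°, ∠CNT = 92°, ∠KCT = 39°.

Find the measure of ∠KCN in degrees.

∠KCN = 60°

1. ∠NCT = 21°  [same arc TN]
2. ∠CKT = 88°  [cyclic KTNC, opposite ∠K+∠N]
3. ∠CTN = 67°  [△TNC]
4. ∠CTK = 53°  [△KTC]
5. ∠CKN = 67°  [same arc NC]
6. ∠CNK = 53°  [same arc KC]
7. ∠KCN = 60°  [△KNC]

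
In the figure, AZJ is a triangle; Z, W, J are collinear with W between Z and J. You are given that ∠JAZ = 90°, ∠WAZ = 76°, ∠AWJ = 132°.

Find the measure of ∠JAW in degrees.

1. ∠AWZ = 48°  [linear pair at W on ZJ]
2. ∠AZW = 56°  [△AZW]
3. ∠AZJ = 56°  [W on ray ZJ]
4. ∠AJZ = 34°  [△AZJ]
5. ∠AJW = 34°  [W on ray JZ]
6. ∠JAW = 14°  [△AWJ]

∠JAW = 14°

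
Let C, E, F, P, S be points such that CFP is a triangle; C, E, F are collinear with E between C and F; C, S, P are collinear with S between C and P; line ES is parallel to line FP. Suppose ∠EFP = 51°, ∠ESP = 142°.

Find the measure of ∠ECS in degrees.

∠ECS = 91°

1. ∠CFP = 51°  [E on ray FC]
2. ∠CSE = 38°  [linear pair at S on CP]
3. ∠CES = 51°  [ES∥FP, corresponding at E]
4. ∠ECS = 91°  [△CES]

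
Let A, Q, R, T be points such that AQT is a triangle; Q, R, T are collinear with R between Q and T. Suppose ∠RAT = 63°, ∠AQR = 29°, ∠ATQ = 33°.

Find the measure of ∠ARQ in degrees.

1. ∠ATR = 33°  [R on ray TQ]
2. ∠ART = 84°  [△ART]
3. ∠ARQ = 96°  [linear pair at R on QT]

∠ARQ = 96°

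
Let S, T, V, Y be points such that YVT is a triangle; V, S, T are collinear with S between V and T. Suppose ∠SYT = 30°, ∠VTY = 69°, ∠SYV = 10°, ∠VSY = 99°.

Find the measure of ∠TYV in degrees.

∠TYV = 40°

1. ∠SVY = 71°  [△YVS]
2. ∠TVY = 71°  [S on ray VT]
3. ∠TYV = 40°  [△YVT]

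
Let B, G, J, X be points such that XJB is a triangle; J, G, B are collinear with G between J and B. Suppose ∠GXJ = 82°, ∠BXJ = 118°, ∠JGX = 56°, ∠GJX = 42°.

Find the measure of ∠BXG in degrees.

∠BXG = 36°

1. ∠BGX = 124°  [linear pair at G on JB]
2. ∠BJX = 42°  [G on ray JB]
3. ∠JBX = 20°  [△XJB]
4. ∠GBX = 20°  [G on ray BJ]
5. ∠BXG = 36°  [△XGB]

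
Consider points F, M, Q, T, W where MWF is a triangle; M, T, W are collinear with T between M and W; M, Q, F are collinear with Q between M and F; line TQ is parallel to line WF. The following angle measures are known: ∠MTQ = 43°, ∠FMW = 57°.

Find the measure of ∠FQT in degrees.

∠FQT = 100°

1. ∠FWM = 43°  [TQ∥WF, corresponding at T]
2. ∠MFW = 80°  [△MWF]
3. ∠MQT = 80°  [TQ∥WF, corresponding at Q]
4. ∠FQT = 100°  [linear pair at Q on MF]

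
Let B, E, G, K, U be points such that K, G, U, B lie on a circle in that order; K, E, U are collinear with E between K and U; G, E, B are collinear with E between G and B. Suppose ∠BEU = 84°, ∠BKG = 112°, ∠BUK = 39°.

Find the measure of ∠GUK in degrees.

1. ∠GEK = 84°  [vertical angles at E]
2. ∠GBU = 57°  [△UEB]
3. ∠BUG = 68°  [cyclic KGUB, opposite ∠K+∠U]
4. ∠GEU = 96°  [linear pair at E on KU]
5. ∠BGU = 55°  [△GUB]
6. ∠GUK = 29°  [△GEU]

∠GUK = 29°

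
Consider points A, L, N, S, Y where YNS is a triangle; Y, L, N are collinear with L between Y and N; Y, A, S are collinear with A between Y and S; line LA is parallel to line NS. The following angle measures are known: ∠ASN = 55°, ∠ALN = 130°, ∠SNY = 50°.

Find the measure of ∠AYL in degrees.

∠AYL = 75°

1. ∠NSY = 55°  [A on ray SY]
2. ∠ALY = 50°  [linear pair at L on YN]
3. ∠LAY = 55°  [LA∥NS, corresponding at A]
4. ∠AYL = 75°  [△YLA]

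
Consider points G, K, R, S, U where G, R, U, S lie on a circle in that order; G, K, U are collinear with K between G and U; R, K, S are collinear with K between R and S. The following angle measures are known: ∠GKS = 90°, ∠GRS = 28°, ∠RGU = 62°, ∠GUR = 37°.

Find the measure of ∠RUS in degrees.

∠RUS = 65°

1. ∠RKU = 90°  [vertical angles at K]
2. ∠RSU = 62°  [same arc RU]
3. ∠SRU = 53°  [△RKU]
4. ∠RUS = 65°  [△RUS]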